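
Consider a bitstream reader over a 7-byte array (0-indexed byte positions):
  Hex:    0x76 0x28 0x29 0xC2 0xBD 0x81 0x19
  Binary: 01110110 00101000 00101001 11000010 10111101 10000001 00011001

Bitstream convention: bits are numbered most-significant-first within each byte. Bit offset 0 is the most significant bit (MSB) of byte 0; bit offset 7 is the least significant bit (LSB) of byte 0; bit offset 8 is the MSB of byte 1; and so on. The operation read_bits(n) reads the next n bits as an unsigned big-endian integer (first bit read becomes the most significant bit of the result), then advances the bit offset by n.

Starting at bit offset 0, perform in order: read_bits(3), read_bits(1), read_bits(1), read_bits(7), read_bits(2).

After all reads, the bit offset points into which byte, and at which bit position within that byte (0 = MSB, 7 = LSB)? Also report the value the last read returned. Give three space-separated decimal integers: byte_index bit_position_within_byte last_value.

Answer: 1 6 2

Derivation:
Read 1: bits[0:3] width=3 -> value=3 (bin 011); offset now 3 = byte 0 bit 3; 53 bits remain
Read 2: bits[3:4] width=1 -> value=1 (bin 1); offset now 4 = byte 0 bit 4; 52 bits remain
Read 3: bits[4:5] width=1 -> value=0 (bin 0); offset now 5 = byte 0 bit 5; 51 bits remain
Read 4: bits[5:12] width=7 -> value=98 (bin 1100010); offset now 12 = byte 1 bit 4; 44 bits remain
Read 5: bits[12:14] width=2 -> value=2 (bin 10); offset now 14 = byte 1 bit 6; 42 bits remain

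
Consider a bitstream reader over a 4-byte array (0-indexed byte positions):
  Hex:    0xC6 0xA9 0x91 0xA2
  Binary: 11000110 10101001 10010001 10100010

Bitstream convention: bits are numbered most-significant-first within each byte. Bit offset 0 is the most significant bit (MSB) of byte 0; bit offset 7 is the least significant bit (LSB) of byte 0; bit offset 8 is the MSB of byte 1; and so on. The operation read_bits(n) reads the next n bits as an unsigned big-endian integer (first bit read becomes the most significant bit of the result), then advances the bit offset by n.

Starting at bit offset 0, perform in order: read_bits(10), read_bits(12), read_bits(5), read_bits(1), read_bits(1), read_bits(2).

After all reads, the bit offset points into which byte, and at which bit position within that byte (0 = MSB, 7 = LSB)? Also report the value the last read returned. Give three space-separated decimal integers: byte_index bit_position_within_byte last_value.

Read 1: bits[0:10] width=10 -> value=794 (bin 1100011010); offset now 10 = byte 1 bit 2; 22 bits remain
Read 2: bits[10:22] width=12 -> value=2660 (bin 101001100100); offset now 22 = byte 2 bit 6; 10 bits remain
Read 3: bits[22:27] width=5 -> value=13 (bin 01101); offset now 27 = byte 3 bit 3; 5 bits remain
Read 4: bits[27:28] width=1 -> value=0 (bin 0); offset now 28 = byte 3 bit 4; 4 bits remain
Read 5: bits[28:29] width=1 -> value=0 (bin 0); offset now 29 = byte 3 bit 5; 3 bits remain
Read 6: bits[29:31] width=2 -> value=1 (bin 01); offset now 31 = byte 3 bit 7; 1 bits remain

Answer: 3 7 1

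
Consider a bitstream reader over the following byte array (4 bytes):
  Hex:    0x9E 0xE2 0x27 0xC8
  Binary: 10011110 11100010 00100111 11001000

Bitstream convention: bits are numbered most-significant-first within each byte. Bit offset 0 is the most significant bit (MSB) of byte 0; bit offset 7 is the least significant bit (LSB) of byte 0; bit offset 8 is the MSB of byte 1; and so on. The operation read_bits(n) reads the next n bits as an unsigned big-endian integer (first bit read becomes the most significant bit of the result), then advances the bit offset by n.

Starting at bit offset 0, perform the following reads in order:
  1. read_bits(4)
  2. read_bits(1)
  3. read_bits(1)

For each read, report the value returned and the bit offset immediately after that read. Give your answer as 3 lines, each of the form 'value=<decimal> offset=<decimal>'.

Read 1: bits[0:4] width=4 -> value=9 (bin 1001); offset now 4 = byte 0 bit 4; 28 bits remain
Read 2: bits[4:5] width=1 -> value=1 (bin 1); offset now 5 = byte 0 bit 5; 27 bits remain
Read 3: bits[5:6] width=1 -> value=1 (bin 1); offset now 6 = byte 0 bit 6; 26 bits remain

Answer: value=9 offset=4
value=1 offset=5
value=1 offset=6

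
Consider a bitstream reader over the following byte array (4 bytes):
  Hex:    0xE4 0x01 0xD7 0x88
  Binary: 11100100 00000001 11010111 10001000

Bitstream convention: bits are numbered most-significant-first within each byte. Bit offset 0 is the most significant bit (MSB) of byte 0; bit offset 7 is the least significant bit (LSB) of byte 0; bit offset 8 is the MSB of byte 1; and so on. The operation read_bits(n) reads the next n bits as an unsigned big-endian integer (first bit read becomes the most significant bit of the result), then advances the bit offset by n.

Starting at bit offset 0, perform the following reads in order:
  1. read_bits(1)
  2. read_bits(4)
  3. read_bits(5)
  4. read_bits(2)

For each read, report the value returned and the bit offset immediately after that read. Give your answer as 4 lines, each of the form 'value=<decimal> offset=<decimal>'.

Read 1: bits[0:1] width=1 -> value=1 (bin 1); offset now 1 = byte 0 bit 1; 31 bits remain
Read 2: bits[1:5] width=4 -> value=12 (bin 1100); offset now 5 = byte 0 bit 5; 27 bits remain
Read 3: bits[5:10] width=5 -> value=16 (bin 10000); offset now 10 = byte 1 bit 2; 22 bits remain
Read 4: bits[10:12] width=2 -> value=0 (bin 00); offset now 12 = byte 1 bit 4; 20 bits remain

Answer: value=1 offset=1
value=12 offset=5
value=16 offset=10
value=0 offset=12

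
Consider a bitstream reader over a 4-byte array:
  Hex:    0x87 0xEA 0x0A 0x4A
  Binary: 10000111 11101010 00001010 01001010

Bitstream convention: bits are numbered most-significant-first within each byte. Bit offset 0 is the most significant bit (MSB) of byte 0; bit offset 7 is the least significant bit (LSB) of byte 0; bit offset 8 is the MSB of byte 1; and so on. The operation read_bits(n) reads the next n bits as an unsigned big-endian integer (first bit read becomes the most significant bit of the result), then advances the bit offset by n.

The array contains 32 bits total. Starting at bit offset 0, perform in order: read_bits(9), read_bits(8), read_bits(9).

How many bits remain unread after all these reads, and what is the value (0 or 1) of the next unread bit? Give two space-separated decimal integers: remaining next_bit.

Read 1: bits[0:9] width=9 -> value=271 (bin 100001111); offset now 9 = byte 1 bit 1; 23 bits remain
Read 2: bits[9:17] width=8 -> value=212 (bin 11010100); offset now 17 = byte 2 bit 1; 15 bits remain
Read 3: bits[17:26] width=9 -> value=41 (bin 000101001); offset now 26 = byte 3 bit 2; 6 bits remain

Answer: 6 0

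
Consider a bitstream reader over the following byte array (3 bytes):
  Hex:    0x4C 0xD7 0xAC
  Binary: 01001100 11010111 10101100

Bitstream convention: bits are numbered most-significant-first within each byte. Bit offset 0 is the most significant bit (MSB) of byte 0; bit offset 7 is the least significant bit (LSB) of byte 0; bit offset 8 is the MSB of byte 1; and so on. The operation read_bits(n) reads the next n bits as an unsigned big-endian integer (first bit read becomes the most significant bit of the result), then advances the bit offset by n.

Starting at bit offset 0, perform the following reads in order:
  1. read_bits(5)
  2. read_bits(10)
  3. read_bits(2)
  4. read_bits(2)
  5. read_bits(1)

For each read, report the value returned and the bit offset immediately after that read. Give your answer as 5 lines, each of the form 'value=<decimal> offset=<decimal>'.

Answer: value=9 offset=5
value=619 offset=15
value=3 offset=17
value=1 offset=19
value=0 offset=20

Derivation:
Read 1: bits[0:5] width=5 -> value=9 (bin 01001); offset now 5 = byte 0 bit 5; 19 bits remain
Read 2: bits[5:15] width=10 -> value=619 (bin 1001101011); offset now 15 = byte 1 bit 7; 9 bits remain
Read 3: bits[15:17] width=2 -> value=3 (bin 11); offset now 17 = byte 2 bit 1; 7 bits remain
Read 4: bits[17:19] width=2 -> value=1 (bin 01); offset now 19 = byte 2 bit 3; 5 bits remain
Read 5: bits[19:20] width=1 -> value=0 (bin 0); offset now 20 = byte 2 bit 4; 4 bits remain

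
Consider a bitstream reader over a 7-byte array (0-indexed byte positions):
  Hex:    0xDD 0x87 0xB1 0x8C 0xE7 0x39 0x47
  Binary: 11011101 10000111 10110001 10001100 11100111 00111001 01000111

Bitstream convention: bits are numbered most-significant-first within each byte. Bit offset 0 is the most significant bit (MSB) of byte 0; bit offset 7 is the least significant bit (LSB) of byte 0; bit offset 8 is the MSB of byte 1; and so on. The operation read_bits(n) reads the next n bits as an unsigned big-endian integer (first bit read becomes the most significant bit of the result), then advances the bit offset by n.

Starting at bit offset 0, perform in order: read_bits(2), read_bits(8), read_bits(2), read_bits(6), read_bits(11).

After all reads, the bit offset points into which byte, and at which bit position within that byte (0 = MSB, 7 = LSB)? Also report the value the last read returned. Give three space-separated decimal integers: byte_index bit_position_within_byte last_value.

Read 1: bits[0:2] width=2 -> value=3 (bin 11); offset now 2 = byte 0 bit 2; 54 bits remain
Read 2: bits[2:10] width=8 -> value=118 (bin 01110110); offset now 10 = byte 1 bit 2; 46 bits remain
Read 3: bits[10:12] width=2 -> value=0 (bin 00); offset now 12 = byte 1 bit 4; 44 bits remain
Read 4: bits[12:18] width=6 -> value=30 (bin 011110); offset now 18 = byte 2 bit 2; 38 bits remain
Read 5: bits[18:29] width=11 -> value=1585 (bin 11000110001); offset now 29 = byte 3 bit 5; 27 bits remain

Answer: 3 5 1585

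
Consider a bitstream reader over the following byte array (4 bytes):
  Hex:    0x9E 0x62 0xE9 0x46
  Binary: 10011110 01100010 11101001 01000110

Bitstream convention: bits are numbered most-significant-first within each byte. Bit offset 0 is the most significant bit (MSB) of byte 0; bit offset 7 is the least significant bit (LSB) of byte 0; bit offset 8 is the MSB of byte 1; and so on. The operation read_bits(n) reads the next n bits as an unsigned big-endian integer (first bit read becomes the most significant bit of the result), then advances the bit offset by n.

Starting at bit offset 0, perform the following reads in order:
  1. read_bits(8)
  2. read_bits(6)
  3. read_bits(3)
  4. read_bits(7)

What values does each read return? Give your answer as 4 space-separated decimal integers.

Read 1: bits[0:8] width=8 -> value=158 (bin 10011110); offset now 8 = byte 1 bit 0; 24 bits remain
Read 2: bits[8:14] width=6 -> value=24 (bin 011000); offset now 14 = byte 1 bit 6; 18 bits remain
Read 3: bits[14:17] width=3 -> value=5 (bin 101); offset now 17 = byte 2 bit 1; 15 bits remain
Read 4: bits[17:24] width=7 -> value=105 (bin 1101001); offset now 24 = byte 3 bit 0; 8 bits remain

Answer: 158 24 5 105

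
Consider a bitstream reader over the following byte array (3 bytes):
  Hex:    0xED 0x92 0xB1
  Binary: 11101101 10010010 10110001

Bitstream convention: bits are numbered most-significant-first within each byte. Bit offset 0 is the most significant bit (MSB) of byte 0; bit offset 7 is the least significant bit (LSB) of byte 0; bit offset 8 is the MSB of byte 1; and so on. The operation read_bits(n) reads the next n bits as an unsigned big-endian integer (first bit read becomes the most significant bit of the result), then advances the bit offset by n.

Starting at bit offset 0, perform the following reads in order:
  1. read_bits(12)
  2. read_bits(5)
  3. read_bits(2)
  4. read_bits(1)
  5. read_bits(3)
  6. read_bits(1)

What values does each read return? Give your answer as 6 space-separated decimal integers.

Answer: 3801 5 1 1 0 1

Derivation:
Read 1: bits[0:12] width=12 -> value=3801 (bin 111011011001); offset now 12 = byte 1 bit 4; 12 bits remain
Read 2: bits[12:17] width=5 -> value=5 (bin 00101); offset now 17 = byte 2 bit 1; 7 bits remain
Read 3: bits[17:19] width=2 -> value=1 (bin 01); offset now 19 = byte 2 bit 3; 5 bits remain
Read 4: bits[19:20] width=1 -> value=1 (bin 1); offset now 20 = byte 2 bit 4; 4 bits remain
Read 5: bits[20:23] width=3 -> value=0 (bin 000); offset now 23 = byte 2 bit 7; 1 bits remain
Read 6: bits[23:24] width=1 -> value=1 (bin 1); offset now 24 = byte 3 bit 0; 0 bits remain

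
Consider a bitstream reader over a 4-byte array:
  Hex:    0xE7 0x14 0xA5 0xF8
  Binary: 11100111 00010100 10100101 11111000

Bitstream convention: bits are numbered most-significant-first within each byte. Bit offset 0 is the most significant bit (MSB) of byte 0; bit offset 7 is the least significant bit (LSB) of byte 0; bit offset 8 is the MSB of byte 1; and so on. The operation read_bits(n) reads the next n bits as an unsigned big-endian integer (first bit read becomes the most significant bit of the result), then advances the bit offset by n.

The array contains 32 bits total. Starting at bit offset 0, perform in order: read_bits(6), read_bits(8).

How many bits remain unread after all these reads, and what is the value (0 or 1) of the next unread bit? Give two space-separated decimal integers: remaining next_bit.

Answer: 18 0

Derivation:
Read 1: bits[0:6] width=6 -> value=57 (bin 111001); offset now 6 = byte 0 bit 6; 26 bits remain
Read 2: bits[6:14] width=8 -> value=197 (bin 11000101); offset now 14 = byte 1 bit 6; 18 bits remain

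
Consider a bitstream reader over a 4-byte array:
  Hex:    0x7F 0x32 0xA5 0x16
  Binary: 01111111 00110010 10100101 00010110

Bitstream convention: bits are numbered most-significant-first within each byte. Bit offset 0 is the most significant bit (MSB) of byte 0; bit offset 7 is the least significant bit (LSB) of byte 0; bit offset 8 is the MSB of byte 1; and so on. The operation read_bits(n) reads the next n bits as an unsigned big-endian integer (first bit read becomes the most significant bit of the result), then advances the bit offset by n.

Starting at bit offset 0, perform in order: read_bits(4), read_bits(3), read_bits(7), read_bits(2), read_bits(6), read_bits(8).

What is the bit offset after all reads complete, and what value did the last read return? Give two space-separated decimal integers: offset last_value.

Answer: 30 69

Derivation:
Read 1: bits[0:4] width=4 -> value=7 (bin 0111); offset now 4 = byte 0 bit 4; 28 bits remain
Read 2: bits[4:7] width=3 -> value=7 (bin 111); offset now 7 = byte 0 bit 7; 25 bits remain
Read 3: bits[7:14] width=7 -> value=76 (bin 1001100); offset now 14 = byte 1 bit 6; 18 bits remain
Read 4: bits[14:16] width=2 -> value=2 (bin 10); offset now 16 = byte 2 bit 0; 16 bits remain
Read 5: bits[16:22] width=6 -> value=41 (bin 101001); offset now 22 = byte 2 bit 6; 10 bits remain
Read 6: bits[22:30] width=8 -> value=69 (bin 01000101); offset now 30 = byte 3 bit 6; 2 bits remain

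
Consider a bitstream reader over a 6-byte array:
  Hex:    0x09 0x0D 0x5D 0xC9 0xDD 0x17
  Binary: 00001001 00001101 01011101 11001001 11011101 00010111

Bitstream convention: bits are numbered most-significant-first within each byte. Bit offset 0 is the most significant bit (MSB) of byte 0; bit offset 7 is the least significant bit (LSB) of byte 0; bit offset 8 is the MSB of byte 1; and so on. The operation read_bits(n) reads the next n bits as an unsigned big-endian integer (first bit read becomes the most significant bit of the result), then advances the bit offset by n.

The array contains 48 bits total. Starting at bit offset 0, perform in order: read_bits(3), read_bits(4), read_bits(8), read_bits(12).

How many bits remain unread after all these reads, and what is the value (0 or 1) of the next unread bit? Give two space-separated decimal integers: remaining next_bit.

Answer: 21 0

Derivation:
Read 1: bits[0:3] width=3 -> value=0 (bin 000); offset now 3 = byte 0 bit 3; 45 bits remain
Read 2: bits[3:7] width=4 -> value=4 (bin 0100); offset now 7 = byte 0 bit 7; 41 bits remain
Read 3: bits[7:15] width=8 -> value=134 (bin 10000110); offset now 15 = byte 1 bit 7; 33 bits remain
Read 4: bits[15:27] width=12 -> value=2798 (bin 101011101110); offset now 27 = byte 3 bit 3; 21 bits remain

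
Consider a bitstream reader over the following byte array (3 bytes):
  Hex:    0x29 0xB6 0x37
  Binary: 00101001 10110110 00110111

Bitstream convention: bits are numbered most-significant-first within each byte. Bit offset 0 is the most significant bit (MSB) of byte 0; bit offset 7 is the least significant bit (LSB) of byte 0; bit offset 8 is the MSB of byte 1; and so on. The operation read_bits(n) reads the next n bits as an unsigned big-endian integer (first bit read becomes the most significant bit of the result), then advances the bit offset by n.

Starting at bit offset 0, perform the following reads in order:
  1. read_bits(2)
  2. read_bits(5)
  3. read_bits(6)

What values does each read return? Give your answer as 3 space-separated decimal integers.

Answer: 0 20 54

Derivation:
Read 1: bits[0:2] width=2 -> value=0 (bin 00); offset now 2 = byte 0 bit 2; 22 bits remain
Read 2: bits[2:7] width=5 -> value=20 (bin 10100); offset now 7 = byte 0 bit 7; 17 bits remain
Read 3: bits[7:13] width=6 -> value=54 (bin 110110); offset now 13 = byte 1 bit 5; 11 bits remain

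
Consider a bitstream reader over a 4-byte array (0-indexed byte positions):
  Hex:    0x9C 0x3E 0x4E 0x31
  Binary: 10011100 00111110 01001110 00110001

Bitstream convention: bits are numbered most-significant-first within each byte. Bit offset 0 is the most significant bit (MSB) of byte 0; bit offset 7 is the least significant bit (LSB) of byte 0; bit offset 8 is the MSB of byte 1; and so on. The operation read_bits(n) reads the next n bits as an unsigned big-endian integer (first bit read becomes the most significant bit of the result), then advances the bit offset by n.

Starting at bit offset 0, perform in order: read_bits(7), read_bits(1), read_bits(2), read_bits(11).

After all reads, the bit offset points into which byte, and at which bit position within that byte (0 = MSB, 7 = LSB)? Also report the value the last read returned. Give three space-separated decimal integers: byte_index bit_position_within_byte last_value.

Read 1: bits[0:7] width=7 -> value=78 (bin 1001110); offset now 7 = byte 0 bit 7; 25 bits remain
Read 2: bits[7:8] width=1 -> value=0 (bin 0); offset now 8 = byte 1 bit 0; 24 bits remain
Read 3: bits[8:10] width=2 -> value=0 (bin 00); offset now 10 = byte 1 bit 2; 22 bits remain
Read 4: bits[10:21] width=11 -> value=1993 (bin 11111001001); offset now 21 = byte 2 bit 5; 11 bits remain

Answer: 2 5 1993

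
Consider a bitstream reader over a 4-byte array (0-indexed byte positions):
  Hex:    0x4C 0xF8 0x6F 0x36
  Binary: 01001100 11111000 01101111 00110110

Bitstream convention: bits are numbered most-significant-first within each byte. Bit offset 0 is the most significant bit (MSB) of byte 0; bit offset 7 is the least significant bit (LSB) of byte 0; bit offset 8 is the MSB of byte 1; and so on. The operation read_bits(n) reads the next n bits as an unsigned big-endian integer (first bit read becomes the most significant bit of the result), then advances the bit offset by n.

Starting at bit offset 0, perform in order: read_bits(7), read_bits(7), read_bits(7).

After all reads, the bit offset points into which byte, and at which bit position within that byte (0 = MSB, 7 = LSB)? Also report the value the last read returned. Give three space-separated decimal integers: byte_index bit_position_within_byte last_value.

Answer: 2 5 13

Derivation:
Read 1: bits[0:7] width=7 -> value=38 (bin 0100110); offset now 7 = byte 0 bit 7; 25 bits remain
Read 2: bits[7:14] width=7 -> value=62 (bin 0111110); offset now 14 = byte 1 bit 6; 18 bits remain
Read 3: bits[14:21] width=7 -> value=13 (bin 0001101); offset now 21 = byte 2 bit 5; 11 bits remain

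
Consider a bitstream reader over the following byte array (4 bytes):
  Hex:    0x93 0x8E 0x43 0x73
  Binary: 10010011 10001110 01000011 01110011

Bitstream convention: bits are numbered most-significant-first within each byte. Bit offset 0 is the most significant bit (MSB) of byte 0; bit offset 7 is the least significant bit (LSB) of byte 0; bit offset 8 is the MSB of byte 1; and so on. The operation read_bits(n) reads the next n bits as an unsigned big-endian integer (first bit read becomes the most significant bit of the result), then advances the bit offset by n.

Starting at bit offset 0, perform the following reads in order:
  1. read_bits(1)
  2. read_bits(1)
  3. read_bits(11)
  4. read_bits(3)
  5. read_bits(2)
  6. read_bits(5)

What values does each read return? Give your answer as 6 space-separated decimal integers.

Answer: 1 0 625 6 1 1

Derivation:
Read 1: bits[0:1] width=1 -> value=1 (bin 1); offset now 1 = byte 0 bit 1; 31 bits remain
Read 2: bits[1:2] width=1 -> value=0 (bin 0); offset now 2 = byte 0 bit 2; 30 bits remain
Read 3: bits[2:13] width=11 -> value=625 (bin 01001110001); offset now 13 = byte 1 bit 5; 19 bits remain
Read 4: bits[13:16] width=3 -> value=6 (bin 110); offset now 16 = byte 2 bit 0; 16 bits remain
Read 5: bits[16:18] width=2 -> value=1 (bin 01); offset now 18 = byte 2 bit 2; 14 bits remain
Read 6: bits[18:23] width=5 -> value=1 (bin 00001); offset now 23 = byte 2 bit 7; 9 bits remain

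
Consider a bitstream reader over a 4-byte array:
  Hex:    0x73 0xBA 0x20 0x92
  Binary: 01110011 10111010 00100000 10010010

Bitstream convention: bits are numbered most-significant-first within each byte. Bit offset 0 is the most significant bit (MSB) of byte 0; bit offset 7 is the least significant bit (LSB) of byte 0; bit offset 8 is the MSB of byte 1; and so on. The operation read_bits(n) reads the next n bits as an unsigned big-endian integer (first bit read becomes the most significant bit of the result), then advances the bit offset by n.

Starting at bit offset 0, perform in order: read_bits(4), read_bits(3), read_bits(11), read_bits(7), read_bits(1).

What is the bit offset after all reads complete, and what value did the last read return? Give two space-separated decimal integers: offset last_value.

Answer: 26 0

Derivation:
Read 1: bits[0:4] width=4 -> value=7 (bin 0111); offset now 4 = byte 0 bit 4; 28 bits remain
Read 2: bits[4:7] width=3 -> value=1 (bin 001); offset now 7 = byte 0 bit 7; 25 bits remain
Read 3: bits[7:18] width=11 -> value=1768 (bin 11011101000); offset now 18 = byte 2 bit 2; 14 bits remain
Read 4: bits[18:25] width=7 -> value=65 (bin 1000001); offset now 25 = byte 3 bit 1; 7 bits remain
Read 5: bits[25:26] width=1 -> value=0 (bin 0); offset now 26 = byte 3 bit 2; 6 bits remain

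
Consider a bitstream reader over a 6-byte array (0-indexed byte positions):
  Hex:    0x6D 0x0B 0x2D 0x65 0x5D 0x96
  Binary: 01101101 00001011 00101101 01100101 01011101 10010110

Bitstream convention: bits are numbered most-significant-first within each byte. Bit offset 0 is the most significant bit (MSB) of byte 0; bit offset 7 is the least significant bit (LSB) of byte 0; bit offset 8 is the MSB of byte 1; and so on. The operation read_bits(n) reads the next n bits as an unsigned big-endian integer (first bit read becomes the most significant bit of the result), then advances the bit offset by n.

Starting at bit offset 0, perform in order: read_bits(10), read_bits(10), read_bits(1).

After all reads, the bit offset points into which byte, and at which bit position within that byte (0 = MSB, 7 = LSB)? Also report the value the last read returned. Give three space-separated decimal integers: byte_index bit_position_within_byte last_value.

Read 1: bits[0:10] width=10 -> value=436 (bin 0110110100); offset now 10 = byte 1 bit 2; 38 bits remain
Read 2: bits[10:20] width=10 -> value=178 (bin 0010110010); offset now 20 = byte 2 bit 4; 28 bits remain
Read 3: bits[20:21] width=1 -> value=1 (bin 1); offset now 21 = byte 2 bit 5; 27 bits remain

Answer: 2 5 1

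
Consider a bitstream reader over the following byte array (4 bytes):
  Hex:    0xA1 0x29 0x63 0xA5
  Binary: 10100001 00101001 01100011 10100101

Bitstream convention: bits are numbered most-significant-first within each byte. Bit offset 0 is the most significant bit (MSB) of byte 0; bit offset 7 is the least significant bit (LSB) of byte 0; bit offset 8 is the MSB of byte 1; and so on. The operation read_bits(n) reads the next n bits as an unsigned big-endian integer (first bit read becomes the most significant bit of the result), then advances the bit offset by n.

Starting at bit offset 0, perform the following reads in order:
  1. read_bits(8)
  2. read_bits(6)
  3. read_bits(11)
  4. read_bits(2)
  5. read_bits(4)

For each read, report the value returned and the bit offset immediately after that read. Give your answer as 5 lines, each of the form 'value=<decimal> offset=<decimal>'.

Answer: value=161 offset=8
value=10 offset=14
value=711 offset=25
value=1 offset=27
value=2 offset=31

Derivation:
Read 1: bits[0:8] width=8 -> value=161 (bin 10100001); offset now 8 = byte 1 bit 0; 24 bits remain
Read 2: bits[8:14] width=6 -> value=10 (bin 001010); offset now 14 = byte 1 bit 6; 18 bits remain
Read 3: bits[14:25] width=11 -> value=711 (bin 01011000111); offset now 25 = byte 3 bit 1; 7 bits remain
Read 4: bits[25:27] width=2 -> value=1 (bin 01); offset now 27 = byte 3 bit 3; 5 bits remain
Read 5: bits[27:31] width=4 -> value=2 (bin 0010); offset now 31 = byte 3 bit 7; 1 bits remain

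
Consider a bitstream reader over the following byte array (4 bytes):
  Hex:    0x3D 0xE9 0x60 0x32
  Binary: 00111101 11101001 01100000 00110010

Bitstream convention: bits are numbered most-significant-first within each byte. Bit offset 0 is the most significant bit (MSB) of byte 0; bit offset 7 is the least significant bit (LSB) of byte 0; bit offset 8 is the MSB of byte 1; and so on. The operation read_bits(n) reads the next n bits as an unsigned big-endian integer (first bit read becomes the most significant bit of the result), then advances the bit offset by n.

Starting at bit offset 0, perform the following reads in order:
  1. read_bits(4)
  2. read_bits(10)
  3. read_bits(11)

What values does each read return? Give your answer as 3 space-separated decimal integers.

Read 1: bits[0:4] width=4 -> value=3 (bin 0011); offset now 4 = byte 0 bit 4; 28 bits remain
Read 2: bits[4:14] width=10 -> value=890 (bin 1101111010); offset now 14 = byte 1 bit 6; 18 bits remain
Read 3: bits[14:25] width=11 -> value=704 (bin 01011000000); offset now 25 = byte 3 bit 1; 7 bits remain

Answer: 3 890 704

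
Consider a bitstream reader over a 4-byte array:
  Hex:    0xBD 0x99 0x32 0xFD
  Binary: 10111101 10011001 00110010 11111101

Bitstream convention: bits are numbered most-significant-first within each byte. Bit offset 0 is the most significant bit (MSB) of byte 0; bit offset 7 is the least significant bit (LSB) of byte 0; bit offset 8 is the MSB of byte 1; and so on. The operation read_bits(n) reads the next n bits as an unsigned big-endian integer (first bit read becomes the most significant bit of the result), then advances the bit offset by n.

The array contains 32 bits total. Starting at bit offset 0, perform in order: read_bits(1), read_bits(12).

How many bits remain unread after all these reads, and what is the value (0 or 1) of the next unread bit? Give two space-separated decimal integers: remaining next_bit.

Read 1: bits[0:1] width=1 -> value=1 (bin 1); offset now 1 = byte 0 bit 1; 31 bits remain
Read 2: bits[1:13] width=12 -> value=1971 (bin 011110110011); offset now 13 = byte 1 bit 5; 19 bits remain

Answer: 19 0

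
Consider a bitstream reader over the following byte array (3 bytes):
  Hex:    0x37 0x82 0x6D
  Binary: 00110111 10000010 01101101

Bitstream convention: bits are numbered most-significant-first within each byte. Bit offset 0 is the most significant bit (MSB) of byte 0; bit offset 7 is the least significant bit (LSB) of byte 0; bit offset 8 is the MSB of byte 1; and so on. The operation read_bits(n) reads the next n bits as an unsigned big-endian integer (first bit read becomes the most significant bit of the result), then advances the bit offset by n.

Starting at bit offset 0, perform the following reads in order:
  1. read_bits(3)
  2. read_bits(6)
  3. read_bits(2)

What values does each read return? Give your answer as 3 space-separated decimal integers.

Answer: 1 47 0

Derivation:
Read 1: bits[0:3] width=3 -> value=1 (bin 001); offset now 3 = byte 0 bit 3; 21 bits remain
Read 2: bits[3:9] width=6 -> value=47 (bin 101111); offset now 9 = byte 1 bit 1; 15 bits remain
Read 3: bits[9:11] width=2 -> value=0 (bin 00); offset now 11 = byte 1 bit 3; 13 bits remain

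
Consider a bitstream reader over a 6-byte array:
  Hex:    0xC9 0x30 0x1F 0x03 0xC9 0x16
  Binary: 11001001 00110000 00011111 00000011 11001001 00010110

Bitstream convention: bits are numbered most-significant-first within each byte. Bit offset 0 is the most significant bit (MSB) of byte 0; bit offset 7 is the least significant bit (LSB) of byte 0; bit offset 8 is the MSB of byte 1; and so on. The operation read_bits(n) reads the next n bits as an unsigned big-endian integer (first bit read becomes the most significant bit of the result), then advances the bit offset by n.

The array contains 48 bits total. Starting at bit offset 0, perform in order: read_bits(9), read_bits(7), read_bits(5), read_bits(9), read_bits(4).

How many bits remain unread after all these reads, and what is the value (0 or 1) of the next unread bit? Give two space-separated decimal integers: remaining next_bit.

Read 1: bits[0:9] width=9 -> value=402 (bin 110010010); offset now 9 = byte 1 bit 1; 39 bits remain
Read 2: bits[9:16] width=7 -> value=48 (bin 0110000); offset now 16 = byte 2 bit 0; 32 bits remain
Read 3: bits[16:21] width=5 -> value=3 (bin 00011); offset now 21 = byte 2 bit 5; 27 bits remain
Read 4: bits[21:30] width=9 -> value=448 (bin 111000000); offset now 30 = byte 3 bit 6; 18 bits remain
Read 5: bits[30:34] width=4 -> value=15 (bin 1111); offset now 34 = byte 4 bit 2; 14 bits remain

Answer: 14 0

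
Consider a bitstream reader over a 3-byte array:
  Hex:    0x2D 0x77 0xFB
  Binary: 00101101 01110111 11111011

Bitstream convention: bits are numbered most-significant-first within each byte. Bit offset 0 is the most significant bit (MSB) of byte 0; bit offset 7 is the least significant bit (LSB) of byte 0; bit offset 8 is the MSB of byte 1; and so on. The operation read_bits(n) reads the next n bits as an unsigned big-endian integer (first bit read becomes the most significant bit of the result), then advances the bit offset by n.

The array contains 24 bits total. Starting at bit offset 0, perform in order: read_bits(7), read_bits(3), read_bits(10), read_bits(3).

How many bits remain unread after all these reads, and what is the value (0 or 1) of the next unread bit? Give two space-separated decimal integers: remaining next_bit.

Read 1: bits[0:7] width=7 -> value=22 (bin 0010110); offset now 7 = byte 0 bit 7; 17 bits remain
Read 2: bits[7:10] width=3 -> value=5 (bin 101); offset now 10 = byte 1 bit 2; 14 bits remain
Read 3: bits[10:20] width=10 -> value=895 (bin 1101111111); offset now 20 = byte 2 bit 4; 4 bits remain
Read 4: bits[20:23] width=3 -> value=5 (bin 101); offset now 23 = byte 2 bit 7; 1 bits remain

Answer: 1 1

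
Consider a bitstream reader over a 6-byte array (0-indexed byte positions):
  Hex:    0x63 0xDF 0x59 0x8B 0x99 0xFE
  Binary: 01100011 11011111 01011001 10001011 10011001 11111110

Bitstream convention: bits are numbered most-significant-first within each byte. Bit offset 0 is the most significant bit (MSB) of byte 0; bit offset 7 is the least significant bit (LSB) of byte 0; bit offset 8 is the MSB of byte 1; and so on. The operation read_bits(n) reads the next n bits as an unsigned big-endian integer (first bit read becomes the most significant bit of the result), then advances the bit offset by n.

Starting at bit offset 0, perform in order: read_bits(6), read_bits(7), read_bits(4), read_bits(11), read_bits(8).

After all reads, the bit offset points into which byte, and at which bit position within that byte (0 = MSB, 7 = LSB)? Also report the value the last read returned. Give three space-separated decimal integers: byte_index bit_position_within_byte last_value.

Read 1: bits[0:6] width=6 -> value=24 (bin 011000); offset now 6 = byte 0 bit 6; 42 bits remain
Read 2: bits[6:13] width=7 -> value=123 (bin 1111011); offset now 13 = byte 1 bit 5; 35 bits remain
Read 3: bits[13:17] width=4 -> value=14 (bin 1110); offset now 17 = byte 2 bit 1; 31 bits remain
Read 4: bits[17:28] width=11 -> value=1432 (bin 10110011000); offset now 28 = byte 3 bit 4; 20 bits remain
Read 5: bits[28:36] width=8 -> value=185 (bin 10111001); offset now 36 = byte 4 bit 4; 12 bits remain

Answer: 4 4 185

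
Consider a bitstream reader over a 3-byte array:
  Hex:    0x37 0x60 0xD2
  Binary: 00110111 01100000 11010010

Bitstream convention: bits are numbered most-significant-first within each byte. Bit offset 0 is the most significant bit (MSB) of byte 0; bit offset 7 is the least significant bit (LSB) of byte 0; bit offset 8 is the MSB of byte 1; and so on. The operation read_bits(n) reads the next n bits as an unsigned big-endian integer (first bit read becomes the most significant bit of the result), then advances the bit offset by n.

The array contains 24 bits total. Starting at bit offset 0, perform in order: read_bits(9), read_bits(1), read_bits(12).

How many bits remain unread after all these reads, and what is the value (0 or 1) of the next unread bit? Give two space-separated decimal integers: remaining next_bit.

Answer: 2 1

Derivation:
Read 1: bits[0:9] width=9 -> value=110 (bin 001101110); offset now 9 = byte 1 bit 1; 15 bits remain
Read 2: bits[9:10] width=1 -> value=1 (bin 1); offset now 10 = byte 1 bit 2; 14 bits remain
Read 3: bits[10:22] width=12 -> value=2100 (bin 100000110100); offset now 22 = byte 2 bit 6; 2 bits remain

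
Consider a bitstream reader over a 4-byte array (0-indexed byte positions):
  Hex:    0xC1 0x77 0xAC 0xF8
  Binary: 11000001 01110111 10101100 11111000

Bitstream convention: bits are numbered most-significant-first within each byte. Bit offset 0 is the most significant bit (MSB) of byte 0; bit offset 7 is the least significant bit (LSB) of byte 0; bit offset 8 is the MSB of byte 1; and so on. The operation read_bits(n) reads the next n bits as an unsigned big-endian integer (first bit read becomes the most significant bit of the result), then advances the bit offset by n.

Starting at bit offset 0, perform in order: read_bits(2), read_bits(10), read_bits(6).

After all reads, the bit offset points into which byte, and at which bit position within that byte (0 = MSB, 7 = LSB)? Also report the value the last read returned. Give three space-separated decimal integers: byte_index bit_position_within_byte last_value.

Read 1: bits[0:2] width=2 -> value=3 (bin 11); offset now 2 = byte 0 bit 2; 30 bits remain
Read 2: bits[2:12] width=10 -> value=23 (bin 0000010111); offset now 12 = byte 1 bit 4; 20 bits remain
Read 3: bits[12:18] width=6 -> value=30 (bin 011110); offset now 18 = byte 2 bit 2; 14 bits remain

Answer: 2 2 30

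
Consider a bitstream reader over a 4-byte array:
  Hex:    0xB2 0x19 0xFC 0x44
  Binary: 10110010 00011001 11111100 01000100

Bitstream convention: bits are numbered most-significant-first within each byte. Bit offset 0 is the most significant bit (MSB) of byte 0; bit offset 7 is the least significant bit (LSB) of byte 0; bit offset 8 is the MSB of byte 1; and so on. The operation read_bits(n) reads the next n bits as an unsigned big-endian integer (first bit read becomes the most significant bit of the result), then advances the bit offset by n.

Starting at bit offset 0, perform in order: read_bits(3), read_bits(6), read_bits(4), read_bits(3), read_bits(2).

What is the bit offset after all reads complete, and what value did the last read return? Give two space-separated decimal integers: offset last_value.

Answer: 18 3

Derivation:
Read 1: bits[0:3] width=3 -> value=5 (bin 101); offset now 3 = byte 0 bit 3; 29 bits remain
Read 2: bits[3:9] width=6 -> value=36 (bin 100100); offset now 9 = byte 1 bit 1; 23 bits remain
Read 3: bits[9:13] width=4 -> value=3 (bin 0011); offset now 13 = byte 1 bit 5; 19 bits remain
Read 4: bits[13:16] width=3 -> value=1 (bin 001); offset now 16 = byte 2 bit 0; 16 bits remain
Read 5: bits[16:18] width=2 -> value=3 (bin 11); offset now 18 = byte 2 bit 2; 14 bits remain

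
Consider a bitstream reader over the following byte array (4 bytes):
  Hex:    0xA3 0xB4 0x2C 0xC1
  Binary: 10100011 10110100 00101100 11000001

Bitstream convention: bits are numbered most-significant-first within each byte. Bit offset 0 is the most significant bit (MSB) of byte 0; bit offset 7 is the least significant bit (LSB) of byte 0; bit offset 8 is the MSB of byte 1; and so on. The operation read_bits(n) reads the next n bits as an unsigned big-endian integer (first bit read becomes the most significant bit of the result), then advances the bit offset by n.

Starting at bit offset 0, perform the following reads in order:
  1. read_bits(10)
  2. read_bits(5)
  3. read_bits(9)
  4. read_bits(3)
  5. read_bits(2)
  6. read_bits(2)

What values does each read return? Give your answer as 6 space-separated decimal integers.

Read 1: bits[0:10] width=10 -> value=654 (bin 1010001110); offset now 10 = byte 1 bit 2; 22 bits remain
Read 2: bits[10:15] width=5 -> value=26 (bin 11010); offset now 15 = byte 1 bit 7; 17 bits remain
Read 3: bits[15:24] width=9 -> value=44 (bin 000101100); offset now 24 = byte 3 bit 0; 8 bits remain
Read 4: bits[24:27] width=3 -> value=6 (bin 110); offset now 27 = byte 3 bit 3; 5 bits remain
Read 5: bits[27:29] width=2 -> value=0 (bin 00); offset now 29 = byte 3 bit 5; 3 bits remain
Read 6: bits[29:31] width=2 -> value=0 (bin 00); offset now 31 = byte 3 bit 7; 1 bits remain

Answer: 654 26 44 6 0 0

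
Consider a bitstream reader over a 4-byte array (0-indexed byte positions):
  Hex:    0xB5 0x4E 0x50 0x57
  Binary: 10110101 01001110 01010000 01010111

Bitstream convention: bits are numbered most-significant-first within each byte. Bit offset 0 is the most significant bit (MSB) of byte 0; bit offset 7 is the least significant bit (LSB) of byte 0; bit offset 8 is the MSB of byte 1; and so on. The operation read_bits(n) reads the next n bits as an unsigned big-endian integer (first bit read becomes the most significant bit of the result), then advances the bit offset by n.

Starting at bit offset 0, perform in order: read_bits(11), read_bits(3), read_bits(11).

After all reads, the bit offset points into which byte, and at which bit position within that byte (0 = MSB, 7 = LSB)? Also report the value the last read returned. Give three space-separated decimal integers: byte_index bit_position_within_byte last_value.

Read 1: bits[0:11] width=11 -> value=1450 (bin 10110101010); offset now 11 = byte 1 bit 3; 21 bits remain
Read 2: bits[11:14] width=3 -> value=3 (bin 011); offset now 14 = byte 1 bit 6; 18 bits remain
Read 3: bits[14:25] width=11 -> value=1184 (bin 10010100000); offset now 25 = byte 3 bit 1; 7 bits remain

Answer: 3 1 1184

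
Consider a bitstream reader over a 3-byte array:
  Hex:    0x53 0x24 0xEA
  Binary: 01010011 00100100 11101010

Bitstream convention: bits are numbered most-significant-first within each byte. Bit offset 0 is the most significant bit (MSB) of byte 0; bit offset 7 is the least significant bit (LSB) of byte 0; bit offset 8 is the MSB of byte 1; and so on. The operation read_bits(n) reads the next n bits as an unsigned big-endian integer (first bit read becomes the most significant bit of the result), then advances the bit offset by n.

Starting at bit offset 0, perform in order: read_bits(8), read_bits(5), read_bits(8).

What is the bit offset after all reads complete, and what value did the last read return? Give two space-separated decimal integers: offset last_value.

Read 1: bits[0:8] width=8 -> value=83 (bin 01010011); offset now 8 = byte 1 bit 0; 16 bits remain
Read 2: bits[8:13] width=5 -> value=4 (bin 00100); offset now 13 = byte 1 bit 5; 11 bits remain
Read 3: bits[13:21] width=8 -> value=157 (bin 10011101); offset now 21 = byte 2 bit 5; 3 bits remain

Answer: 21 157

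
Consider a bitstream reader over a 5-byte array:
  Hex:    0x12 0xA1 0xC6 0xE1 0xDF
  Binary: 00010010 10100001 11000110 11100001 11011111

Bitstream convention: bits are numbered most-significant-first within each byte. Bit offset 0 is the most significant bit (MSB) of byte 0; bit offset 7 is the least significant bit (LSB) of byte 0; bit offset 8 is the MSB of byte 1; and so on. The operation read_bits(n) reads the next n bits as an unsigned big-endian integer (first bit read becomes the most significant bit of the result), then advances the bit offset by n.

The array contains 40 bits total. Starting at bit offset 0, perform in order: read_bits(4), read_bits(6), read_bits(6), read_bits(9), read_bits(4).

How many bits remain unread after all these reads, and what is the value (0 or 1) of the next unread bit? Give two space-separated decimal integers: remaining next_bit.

Answer: 11 0

Derivation:
Read 1: bits[0:4] width=4 -> value=1 (bin 0001); offset now 4 = byte 0 bit 4; 36 bits remain
Read 2: bits[4:10] width=6 -> value=10 (bin 001010); offset now 10 = byte 1 bit 2; 30 bits remain
Read 3: bits[10:16] width=6 -> value=33 (bin 100001); offset now 16 = byte 2 bit 0; 24 bits remain
Read 4: bits[16:25] width=9 -> value=397 (bin 110001101); offset now 25 = byte 3 bit 1; 15 bits remain
Read 5: bits[25:29] width=4 -> value=12 (bin 1100); offset now 29 = byte 3 bit 5; 11 bits remain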